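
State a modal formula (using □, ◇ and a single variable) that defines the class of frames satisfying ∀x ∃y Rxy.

□p → ◇p

This is seriality; the standard corresponding axiom is D: □p → ◇p.
Suppose □p→◇p is valid. At any x set V(p)=W. Then □p at x, so ◇p at x, so x has a successor.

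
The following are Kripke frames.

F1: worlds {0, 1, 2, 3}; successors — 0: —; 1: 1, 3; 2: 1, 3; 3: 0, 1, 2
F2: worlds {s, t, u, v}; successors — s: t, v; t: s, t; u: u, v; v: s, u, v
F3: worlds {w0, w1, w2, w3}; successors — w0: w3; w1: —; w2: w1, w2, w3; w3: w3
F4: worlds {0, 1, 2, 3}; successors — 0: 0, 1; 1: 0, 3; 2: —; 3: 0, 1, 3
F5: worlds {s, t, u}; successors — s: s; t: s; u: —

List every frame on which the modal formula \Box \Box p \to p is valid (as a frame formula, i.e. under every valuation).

F2

The schema corresponds to a generalized confluence (Geach) condition: \forall x \exists w (x R^2 w \wedge x = w).
F1: fails — at 0 but no w with 0R²w and 0=w.
F2: condition met.
F3: fails — at w0 but no w with w0R²w and w0=w.
F4: fails — at 2 but no w with 2R²w and 2=w.
F5: fails — at t but no w with tR²w and t=w.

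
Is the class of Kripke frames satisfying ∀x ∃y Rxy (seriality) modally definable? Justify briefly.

Definable; □r → ◇r defines it

Yes: it is seriality, defined by the D schema □r → ◇r.
Suppose □r→◇r is valid. At any x set V(r)=W. Then □r at x, so ◇r at x, so x has a successor.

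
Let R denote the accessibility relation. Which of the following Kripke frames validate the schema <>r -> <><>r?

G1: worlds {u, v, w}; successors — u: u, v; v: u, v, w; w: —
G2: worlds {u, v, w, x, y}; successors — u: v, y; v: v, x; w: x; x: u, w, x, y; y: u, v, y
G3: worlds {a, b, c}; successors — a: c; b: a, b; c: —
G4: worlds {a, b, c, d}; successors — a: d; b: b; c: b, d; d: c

This is the axiom for a generalized confluence (Geach) condition; its first-order frame correspondent is forall x forall y (xRy -> exists w (y = w & x R^2 w)).
G1: holds.
G2: holds.
G3: fails — aRc but no w with c=w and aR²w.
G4: fails — aRd but no w with d=w and aR²w.
Valid on: G1, G2.

G1, G2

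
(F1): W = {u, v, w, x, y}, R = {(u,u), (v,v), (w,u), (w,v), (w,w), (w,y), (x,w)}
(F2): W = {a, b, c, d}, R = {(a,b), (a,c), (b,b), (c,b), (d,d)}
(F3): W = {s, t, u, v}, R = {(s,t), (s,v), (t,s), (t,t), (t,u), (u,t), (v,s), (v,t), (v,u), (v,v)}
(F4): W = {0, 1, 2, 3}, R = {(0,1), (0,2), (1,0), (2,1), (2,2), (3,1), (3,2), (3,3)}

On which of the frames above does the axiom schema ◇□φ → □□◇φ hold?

(F2), (F3)

Frame correspondent (Sahlqvist): ∀x ∀y ∀z ((xRy ∧ xR²z) → ∃w (yRw ∧ zRw)) — i.e. a generalized confluence (Geach) condition.
(F1): fails — wRu, wR²v but no t with uRt and vRt.
(F2): ✓.
(F3): ✓.
(F4): fails — 0R1, 0R²0 but no w with 1Rw and 0Rw.
Valid on: (F2), (F3).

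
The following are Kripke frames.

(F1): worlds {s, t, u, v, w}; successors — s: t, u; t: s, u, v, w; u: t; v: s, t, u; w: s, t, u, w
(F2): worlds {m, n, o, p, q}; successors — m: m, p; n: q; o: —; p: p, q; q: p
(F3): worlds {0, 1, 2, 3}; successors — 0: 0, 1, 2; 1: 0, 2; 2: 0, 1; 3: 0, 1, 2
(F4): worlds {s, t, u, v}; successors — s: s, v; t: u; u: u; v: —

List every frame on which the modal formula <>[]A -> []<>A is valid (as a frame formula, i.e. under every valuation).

(F2), (F3)

The schema corresponds to convergence: forall x forall y forall z (Rxy & Rxz -> exists w (Ryw & Rzw)).
(F1): fails — Rsu and Rst but u and t have no common successor.
(F2): holds.
(F3): holds.
(F4): fails — Rss and Rsv but s and v have no common successor.
Valid on: (F2), (F3).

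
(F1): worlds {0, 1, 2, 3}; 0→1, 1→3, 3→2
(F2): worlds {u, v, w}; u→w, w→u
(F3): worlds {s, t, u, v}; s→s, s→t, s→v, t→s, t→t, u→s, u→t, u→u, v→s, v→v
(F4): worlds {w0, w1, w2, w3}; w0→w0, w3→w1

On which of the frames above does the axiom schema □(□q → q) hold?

(F3)

The schema corresponds to shift-reflexivity: ∀x ∀y (Rxy → Ryy).
(F1): fails — R01 but not R11.
(F2): fails — Rwu but not Ruu.
(F3): condition met.
(F4): fails — Rw3w1 but not Rw1w1.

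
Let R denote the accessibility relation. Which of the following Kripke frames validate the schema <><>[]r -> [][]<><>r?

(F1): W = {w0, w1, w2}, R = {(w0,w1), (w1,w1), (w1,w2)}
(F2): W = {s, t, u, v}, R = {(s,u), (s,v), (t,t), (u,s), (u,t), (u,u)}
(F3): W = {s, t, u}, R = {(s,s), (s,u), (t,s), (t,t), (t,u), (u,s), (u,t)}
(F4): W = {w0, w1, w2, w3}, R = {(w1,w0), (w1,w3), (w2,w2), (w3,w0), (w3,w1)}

(F3)

The schema corresponds to a generalized confluence (Geach) condition: forall x forall y forall z ((x R^2 y & x R^2 z) -> exists w (yRw & z R^2 w)).
(F1): fails — w0R²w1, w0R²w2 but no w with w1Rw and w2R²w.
(F2): fails — sR²s, sR²t but no w with sRw and tR²w.
(F3): ✓.
(F4): fails — w1R²w0, w1R²w0 but no w with w0Rw and w0R²w.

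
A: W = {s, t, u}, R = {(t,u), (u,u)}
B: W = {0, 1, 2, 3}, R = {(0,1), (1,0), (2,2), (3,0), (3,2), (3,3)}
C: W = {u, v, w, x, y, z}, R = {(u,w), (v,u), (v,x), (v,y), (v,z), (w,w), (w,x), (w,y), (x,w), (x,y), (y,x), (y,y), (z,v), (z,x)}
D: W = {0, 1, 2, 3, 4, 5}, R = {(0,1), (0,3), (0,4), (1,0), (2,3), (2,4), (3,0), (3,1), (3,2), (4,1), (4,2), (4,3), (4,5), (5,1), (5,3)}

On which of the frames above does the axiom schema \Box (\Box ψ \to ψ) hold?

The schema corresponds to shift-reflexivity: \forall x \forall y (Rxy \to Ryy).
A: satisfies the condition.
B: fails — R10 but not R00.
C: fails — Ryx but not Rxx.
D: fails — R10 but not R00.

A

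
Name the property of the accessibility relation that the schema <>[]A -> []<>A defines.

convergence

This is the .2 axiom.
It corresponds to convergence: forall x forall y forall z (Rxy & Rxz -> exists w (Ryw & Rzw)).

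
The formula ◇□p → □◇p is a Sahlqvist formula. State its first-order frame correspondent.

convergence

Suppose ◇□p→□◇p is valid. Take Rxy, Rxz and set V(p)={w : Ryw}. Then □p at y so ◇□p at x, so □◇p at x, so ◇p at z, giving w with Rzw and Ryw.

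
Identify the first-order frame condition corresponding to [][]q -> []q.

density: forall x forall y (Rxy -> exists z (Rxz & Rzy))

This is the C4 axiom.
It corresponds to density: forall x forall y (Rxy -> exists z (Rxz & Rzy)).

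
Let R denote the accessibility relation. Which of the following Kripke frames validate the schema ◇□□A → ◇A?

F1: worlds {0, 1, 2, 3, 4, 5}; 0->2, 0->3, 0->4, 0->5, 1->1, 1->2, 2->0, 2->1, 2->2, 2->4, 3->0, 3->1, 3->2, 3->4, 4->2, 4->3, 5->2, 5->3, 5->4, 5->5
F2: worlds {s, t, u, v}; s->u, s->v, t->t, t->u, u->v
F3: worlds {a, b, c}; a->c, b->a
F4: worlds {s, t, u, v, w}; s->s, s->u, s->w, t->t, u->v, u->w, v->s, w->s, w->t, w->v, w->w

Frame correspondent (Sahlqvist): ∀x ∀y (xRy → ∃w (yR²w ∧ xRw)) — i.e. a generalized confluence (Geach) condition.
F1: ✓.
F2: fails — sRu but no w with uR²w and sRw.
F3: fails — aRc but no w with cR²w and aRw.
F4: ✓.

F1, F4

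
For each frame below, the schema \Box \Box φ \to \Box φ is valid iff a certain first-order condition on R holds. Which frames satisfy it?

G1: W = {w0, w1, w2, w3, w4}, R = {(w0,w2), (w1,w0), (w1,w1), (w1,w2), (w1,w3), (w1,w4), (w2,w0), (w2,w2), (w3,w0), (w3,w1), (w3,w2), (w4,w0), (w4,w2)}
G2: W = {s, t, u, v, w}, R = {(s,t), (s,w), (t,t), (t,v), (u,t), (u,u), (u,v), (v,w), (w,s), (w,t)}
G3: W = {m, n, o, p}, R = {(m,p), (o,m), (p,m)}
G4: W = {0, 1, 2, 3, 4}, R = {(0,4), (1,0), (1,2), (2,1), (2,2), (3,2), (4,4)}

G1

Frame correspondent (Sahlqvist): \forall x \forall y (Rxy \to \exists z (Rxz \wedge Rzy)) — i.e. density.
G1: satisfies the condition.
G2: fails — Rvw but no z with Rvz and Rzw.
G3: fails — Rom but no z with Roz and Rzm.
G4: fails — R10 but no z with R1z and Rz0.
Valid on: G1.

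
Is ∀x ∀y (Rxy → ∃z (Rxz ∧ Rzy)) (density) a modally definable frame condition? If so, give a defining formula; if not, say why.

This is a Sahlqvist condition; the C4 axiom □□p → □p defines it.
Suppose □□p→□p is valid. Take Rxy and set V(p)={w : xR²w}. Then □□p at x, so □p at x, so p at y, i.e. ∃z(Rxz∧Rzy).

Yes — defined by □□p → □p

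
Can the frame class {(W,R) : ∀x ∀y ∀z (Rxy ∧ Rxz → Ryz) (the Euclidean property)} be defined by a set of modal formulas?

Yes — defined by ◇p → □◇p

This is a Sahlqvist condition; the 5 axiom ◇p → □◇p defines it.
Suppose ◇p→□◇p is valid. Take Rxy, Rxz and set V(p)={y}. Then ◇p at x, so □◇p at x, so ◇p at z, so some w with Rzw has p; w=y, i.e. Rzy. By symmetry of the argument, Ryz.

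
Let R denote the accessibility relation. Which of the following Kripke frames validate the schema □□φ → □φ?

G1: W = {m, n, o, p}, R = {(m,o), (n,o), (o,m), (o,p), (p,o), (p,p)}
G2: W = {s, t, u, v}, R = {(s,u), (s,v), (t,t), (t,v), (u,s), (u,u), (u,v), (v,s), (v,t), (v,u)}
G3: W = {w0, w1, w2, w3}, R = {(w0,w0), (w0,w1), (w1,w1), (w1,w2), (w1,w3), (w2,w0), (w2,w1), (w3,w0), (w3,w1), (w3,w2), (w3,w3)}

Frame correspondent (Sahlqvist): ∀x ∀y (Rxy → ∃z (Rxz ∧ Rzy)) — i.e. density.
G1: fails — Rom but no z with Roz and Rzm.
G2: satisfies the condition.
G3: satisfies the condition.

G2, G3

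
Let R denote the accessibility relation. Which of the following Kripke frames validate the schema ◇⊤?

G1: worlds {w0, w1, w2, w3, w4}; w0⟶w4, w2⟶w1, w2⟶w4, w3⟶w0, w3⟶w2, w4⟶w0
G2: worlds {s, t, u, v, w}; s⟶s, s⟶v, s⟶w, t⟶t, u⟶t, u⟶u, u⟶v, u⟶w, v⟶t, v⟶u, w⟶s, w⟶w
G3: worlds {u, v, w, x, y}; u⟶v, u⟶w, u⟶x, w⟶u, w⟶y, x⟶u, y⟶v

This is the axiom for seriality; its first-order frame correspondent is ∀x ∃y Rxy.
G1: fails — world w1 has no successor.
G2: satisfies the condition.
G3: fails — world v has no successor.

G2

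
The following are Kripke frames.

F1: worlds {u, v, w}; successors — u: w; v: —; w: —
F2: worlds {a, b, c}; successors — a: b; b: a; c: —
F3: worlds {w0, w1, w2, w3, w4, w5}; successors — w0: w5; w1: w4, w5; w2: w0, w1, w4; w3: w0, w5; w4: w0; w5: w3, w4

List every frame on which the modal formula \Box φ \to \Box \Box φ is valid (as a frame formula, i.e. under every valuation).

Frame correspondent (Sahlqvist): \forall x \forall y \forall z (Rxy \wedge Ryz \to Rxz) — i.e. transitivity.
F1: condition met.
F2: fails — Rab and Rba but not Raa.
F3: fails — Rw1w5 and Rw5w3 but not Rw1w3.
Valid on: F1.

F1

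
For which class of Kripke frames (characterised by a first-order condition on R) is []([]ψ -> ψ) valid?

This schema is the T□ axiom.
It corresponds to shift-reflexivity: forall x forall y (Rxy -> Ryy).

Shift-reflexivity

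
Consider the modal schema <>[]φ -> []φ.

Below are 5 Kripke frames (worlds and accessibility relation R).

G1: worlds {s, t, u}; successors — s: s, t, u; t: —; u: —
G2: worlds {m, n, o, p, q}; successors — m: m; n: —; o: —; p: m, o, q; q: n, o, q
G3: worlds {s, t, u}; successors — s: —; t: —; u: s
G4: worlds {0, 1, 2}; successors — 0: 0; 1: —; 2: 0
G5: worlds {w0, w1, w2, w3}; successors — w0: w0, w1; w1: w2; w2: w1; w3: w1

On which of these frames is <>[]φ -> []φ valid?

G4

This is the axiom for a generalized confluence (Geach) condition; its first-order frame correspondent is forall x forall y forall z ((xRy & xRz) -> exists w (yRw & z = w)).
G1: fails — sRt, sRs but no w with tRw and s=w.
G2: fails — pRm, pRo but no w with mRw and o=w.
G3: fails — uRs, uRs but no w with sRw and s=w.
G4: ✓.
G5: fails — w0Rw1, w0Rw0 but no w with w1Rw and w0=w.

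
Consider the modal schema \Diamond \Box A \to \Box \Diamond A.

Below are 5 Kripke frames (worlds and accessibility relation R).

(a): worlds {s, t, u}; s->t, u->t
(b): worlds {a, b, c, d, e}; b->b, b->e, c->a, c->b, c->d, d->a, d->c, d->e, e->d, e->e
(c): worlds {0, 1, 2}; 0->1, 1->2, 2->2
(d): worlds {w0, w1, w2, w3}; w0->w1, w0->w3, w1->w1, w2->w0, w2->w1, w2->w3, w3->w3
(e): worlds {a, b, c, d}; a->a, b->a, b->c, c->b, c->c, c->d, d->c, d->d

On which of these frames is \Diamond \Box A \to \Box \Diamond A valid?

(c)

This is the axiom for convergence; its first-order frame correspondent is \forall x \forall y \forall z (Rxy \wedge Rxz \to \exists w (Ryw \wedge Rzw)).
(a): fails — Rst and Rst but t and t have no common successor.
(b): fails — Rcd and Rca but d and a have no common successor.
(c): condition met.
(d): fails — Rw0w1 and Rw0w3 but w1 and w3 have no common successor.
(e): fails — Rbc and Rba but c and a have no common successor.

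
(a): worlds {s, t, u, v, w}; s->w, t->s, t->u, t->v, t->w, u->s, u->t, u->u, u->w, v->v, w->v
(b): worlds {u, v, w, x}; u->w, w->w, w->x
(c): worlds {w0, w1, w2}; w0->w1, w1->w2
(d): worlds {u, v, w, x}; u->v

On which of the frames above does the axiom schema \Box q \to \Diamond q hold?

The schema corresponds to seriality: \forall x \exists y Rxy.
(a): satisfies the condition.
(b): fails — world v has no successor.
(c): fails — world w2 has no successor.
(d): fails — world v has no successor.
Valid on: (a).

(a)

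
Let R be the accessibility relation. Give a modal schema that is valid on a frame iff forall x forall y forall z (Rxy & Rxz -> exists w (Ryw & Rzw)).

A defining formula is ◇□p → □◇p (the .2 axiom).
Suppose ◇□p→□◇p is valid. Take Rxy, Rxz and set V(p)={w : Ryw}. Then □p at y so ◇□p at x, so □◇p at x, so ◇p at z, giving w with Rzw and Ryw.

◇□p → □◇p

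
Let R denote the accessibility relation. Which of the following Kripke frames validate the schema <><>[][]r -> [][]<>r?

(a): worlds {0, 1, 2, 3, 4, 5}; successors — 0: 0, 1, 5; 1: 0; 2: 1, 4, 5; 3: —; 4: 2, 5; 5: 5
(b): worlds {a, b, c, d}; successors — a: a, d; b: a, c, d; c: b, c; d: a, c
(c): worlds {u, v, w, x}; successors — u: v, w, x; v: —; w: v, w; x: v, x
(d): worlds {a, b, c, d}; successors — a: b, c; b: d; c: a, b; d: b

(b)

This is the axiom for a generalized confluence (Geach) condition; its first-order frame correspondent is forall x forall y forall z ((x R^2 y & x R^2 z) -> exists w (y R^2 w & zRw)).
(a): fails — 0R²5, 0R²1 but no w with 5R²w and 1Rw.
(b): condition met.
(c): fails — uR²v, uR²v but no t with vR²t and vRt.
(d): fails — aR²b, aR²b but no w with bR²w and bRw.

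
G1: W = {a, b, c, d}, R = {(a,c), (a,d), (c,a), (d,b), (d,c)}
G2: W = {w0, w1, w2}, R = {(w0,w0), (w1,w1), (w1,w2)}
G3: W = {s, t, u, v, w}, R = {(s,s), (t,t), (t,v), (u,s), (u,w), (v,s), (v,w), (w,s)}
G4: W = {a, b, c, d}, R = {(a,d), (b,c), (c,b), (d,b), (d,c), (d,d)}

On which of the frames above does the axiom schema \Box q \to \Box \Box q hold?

The schema corresponds to transitivity: \forall x \forall y \forall z (Rxy \wedge Ryz \to Rxz).
G1: fails — Rdc and Rca but not Rda.
G2: ✓.
G3: fails — Rtv and Rvw but not Rtw.
G4: fails — Rbc and Rcb but not Rbb.

G2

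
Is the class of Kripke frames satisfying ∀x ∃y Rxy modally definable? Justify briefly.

Yes — defined by □q → ◇q

This is a Sahlqvist condition; the D axiom □q → ◇q defines it.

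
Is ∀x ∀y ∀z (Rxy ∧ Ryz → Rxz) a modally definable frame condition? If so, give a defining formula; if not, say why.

Yes, by □r → □□r

This is a Sahlqvist condition; the 4 axiom □r → □□r defines it.
Suppose □r→□□r is valid. Take Rxy, Ryz and set V(r)={w : Rxw}. Then □r at x, so □□r at x, so □r at y, so r at z, i.e. Rxz.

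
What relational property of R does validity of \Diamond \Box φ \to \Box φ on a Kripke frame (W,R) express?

Equivalently (dual form): ◇φ → □◇φ.
Suppose ◇φ→□◇φ is valid. Take Rxy, Rxz and set V(φ)={y}. Then ◇φ at x, so □◇φ at x, so ◇φ at z, so some w with Rzw has φ; w=y, i.e. Rzy. By symmetry of the argument, Ryz.
Conversely, on a frame with the Euclidean property the schema holds at every world under every valuation.
Frame condition: \forall x \forall y \forall z (Rxy \wedge Rxz \to Ryz).

the Euclidean property: \forall x \forall y \forall z (Rxy \wedge Rxz \to Ryz)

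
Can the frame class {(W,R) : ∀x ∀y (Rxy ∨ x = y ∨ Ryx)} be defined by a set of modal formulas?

Modal frame validity is preserved under disjoint unions.
Take 2 disjoint single-world reflexive frames: each is trivially connected, but their disjoint union has 2 worlds with no edge between distinct components, so it is not connected.
So no modal formula (or set of formulas) defines exactly the connected frames.

Not modally definable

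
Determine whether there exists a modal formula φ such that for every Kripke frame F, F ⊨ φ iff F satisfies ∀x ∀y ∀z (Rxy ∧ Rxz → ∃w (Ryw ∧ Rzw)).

Yes: it is convergence, defined by the .2 schema ◇□p → □◇p.
Suppose ◇□p→□◇p is valid. Take Rxy, Rxz and set V(p)={w : Ryw}. Then □p at y so ◇□p at x, so □◇p at x, so ◇p at z, giving w with Rzw and Ryw.

Definable; ◇□p → □◇p defines it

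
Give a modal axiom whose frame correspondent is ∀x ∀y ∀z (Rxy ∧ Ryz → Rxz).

The condition is transitivity. The 4 schema □q → □□q defines it.
Suppose □q→□□q is valid. Take Rxy, Ryz and set V(q)={w : Rxw}. Then □q at x, so □□q at x, so □q at y, so q at z, i.e. Rxz.

□q → □□q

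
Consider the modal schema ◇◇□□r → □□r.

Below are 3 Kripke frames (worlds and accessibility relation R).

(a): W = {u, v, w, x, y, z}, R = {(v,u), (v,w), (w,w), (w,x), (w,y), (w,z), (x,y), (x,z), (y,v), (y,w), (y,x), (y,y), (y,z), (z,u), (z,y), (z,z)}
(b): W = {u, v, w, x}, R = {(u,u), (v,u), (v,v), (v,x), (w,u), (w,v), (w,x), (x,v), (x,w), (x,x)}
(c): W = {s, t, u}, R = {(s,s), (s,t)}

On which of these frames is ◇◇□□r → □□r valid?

Frame correspondent (Sahlqvist): ∀x ∀y ∀z ((xR²y ∧ xR²z) → ∃w (yR²w ∧ z = w)) — i.e. a generalized confluence (Geach) condition.
(a): fails — wR²u, wR²u but no t with uR²t and u=t.
(b): fails — vR²u, vR²v but no t with uR²t and v=t.
(c): fails — sR²t, sR²s but no w with tR²w and s=w.

none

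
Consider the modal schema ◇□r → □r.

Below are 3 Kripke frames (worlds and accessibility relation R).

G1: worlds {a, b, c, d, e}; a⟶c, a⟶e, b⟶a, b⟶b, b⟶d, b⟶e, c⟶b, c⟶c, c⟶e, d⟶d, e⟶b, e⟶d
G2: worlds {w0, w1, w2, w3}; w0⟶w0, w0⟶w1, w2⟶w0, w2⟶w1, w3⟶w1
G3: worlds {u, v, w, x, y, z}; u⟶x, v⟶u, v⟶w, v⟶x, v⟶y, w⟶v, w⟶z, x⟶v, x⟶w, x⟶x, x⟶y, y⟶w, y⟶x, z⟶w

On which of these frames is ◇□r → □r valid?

This is the axiom for the Euclidean property; its first-order frame correspondent is ∀x ∀y ∀z (Rxy ∧ Rxz → Ryz).
G1: fails — Rae and Rae but not Ree.
G2: fails — Rw0w1 and Rw0w1 but not Rw1w1.
G3: fails — Rvw and Rvw but not Rww.

none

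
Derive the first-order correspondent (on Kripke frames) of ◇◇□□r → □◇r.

This is a Sahlqvist (Geach-type) schema ◇^2□^2r → □^1◇^1r.
Minimal-valuation argument: fix x; take any y with xR^2y and any z with xR^1z. Set V(r) to the set of worlds R-reachable from y in exactly 2 steps. Then □^2r holds at y, so the antecedent holds at x; validity forces ◇^1r at z, giving a w with zR^1w and yR^2w.
First-order correspondent: ∀x ∀y ∀z ((xR²y ∧ xRz) → ∃w (yR²w ∧ zRw)).

∀x ∀y ∀z ((xR²y ∧ xRz) → ∃w (yR²w ∧ zRw))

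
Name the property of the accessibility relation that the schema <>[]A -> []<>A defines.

convergence: forall x forall y forall z (Rxy & Rxz -> exists w (Ryw & Rzw))

Suppose ◇□A→□◇A is valid. Take Rxy, Rxz and set V(A)={w : Ryw}. Then □A at y so ◇□A at x, so □◇A at x, so ◇A at z, giving w with Rzw and Ryw.
Conversely, on a frame with convergence the schema holds at every world under every valuation.
Frame condition: forall x forall y forall z (Rxy & Rxz -> exists w (Ryw & Rzw)).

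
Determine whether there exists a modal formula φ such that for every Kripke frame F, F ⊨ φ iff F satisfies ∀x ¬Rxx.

Any modally definable frame class is closed under surjective bounded morphisms.
The 4-cycle (worlds w0,w1,w2,w3 with w0→w1→w2→w3→w0) is irreflexive, and the map sending every world to a single reflexive point • is a surjective bounded morphism (forth: every edge maps to (•,•); back: every world has a successor). So any modal formula valid on the 4-cycle is also valid on the reflexive point, which is not irreflexive.
Hence irreflexivity is not modally definable.

Not definable by any modal formula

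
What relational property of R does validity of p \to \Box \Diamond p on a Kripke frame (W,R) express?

symmetry

This is the B axiom.
Its frame correspondent is symmetry — \forall x \forall y (Rxy \to Ryx).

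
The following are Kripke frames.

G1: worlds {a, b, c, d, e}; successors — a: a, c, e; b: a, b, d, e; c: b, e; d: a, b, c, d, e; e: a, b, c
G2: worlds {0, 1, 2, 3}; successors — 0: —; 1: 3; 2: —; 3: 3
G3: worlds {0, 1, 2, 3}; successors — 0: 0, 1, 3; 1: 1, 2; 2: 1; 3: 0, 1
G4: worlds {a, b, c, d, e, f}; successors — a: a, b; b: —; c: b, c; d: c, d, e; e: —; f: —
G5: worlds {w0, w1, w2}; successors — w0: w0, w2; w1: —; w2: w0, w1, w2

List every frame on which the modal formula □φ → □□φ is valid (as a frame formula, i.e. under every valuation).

G2

The schema corresponds to transitivity: ∀x ∀y ∀z (Rxy ∧ Ryz → Rxz).
G1: fails — Reb and Rbe but not Ree.
G2: holds.
G3: fails — R31 and R12 but not R32.
G4: fails — Rdc and Rcb but not Rdb.
G5: fails — Rw0w2 and Rw2w1 but not Rw0w1.
Valid on: G2.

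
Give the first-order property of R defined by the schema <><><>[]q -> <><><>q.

forall x forall y (x R^3 y -> exists w (yRw & x R^3 w))

This is a Sahlqvist (Geach-type) schema ◇^3□^1q → □^0◇^3q.
Minimal-valuation argument: fix x; take any y with xR^3y and any z with xR^0z. Set V(q) to the set of worlds R-reachable from y in exactly 1 step. Then □^1q holds at y, so the antecedent holds at x; validity forces ◇^3q at z, giving a w with zR^3w and yR^1w.
First-order correspondent: forall x forall y (x R^3 y -> exists w (yRw & x R^3 w)).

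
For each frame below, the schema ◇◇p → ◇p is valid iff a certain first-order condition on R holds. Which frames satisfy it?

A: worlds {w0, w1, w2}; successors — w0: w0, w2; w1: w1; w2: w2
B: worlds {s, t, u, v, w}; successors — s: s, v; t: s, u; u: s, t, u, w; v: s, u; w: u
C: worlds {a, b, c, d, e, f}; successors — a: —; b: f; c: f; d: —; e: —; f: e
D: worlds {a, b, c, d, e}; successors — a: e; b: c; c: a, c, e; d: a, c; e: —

Frame correspondent (Sahlqvist): ∀x ∀y ∀z (Rxy ∧ Ryz → Rxz) — i.e. transitivity.
A: satisfies the condition.
B: fails — Rwu and Ruw but not Rww.
C: fails — Rbf and Rfe but not Rbe.
D: fails — Rbc and Rce but not Rbe.

A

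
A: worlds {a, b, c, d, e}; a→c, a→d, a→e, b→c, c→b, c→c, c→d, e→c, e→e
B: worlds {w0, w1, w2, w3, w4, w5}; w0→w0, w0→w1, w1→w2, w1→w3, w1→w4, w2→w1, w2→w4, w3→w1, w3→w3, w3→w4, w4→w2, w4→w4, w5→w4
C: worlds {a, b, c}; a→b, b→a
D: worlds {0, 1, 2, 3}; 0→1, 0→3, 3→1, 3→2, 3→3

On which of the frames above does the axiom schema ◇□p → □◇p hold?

The schema corresponds to convergence: ∀x ∀y ∀z (Rxy ∧ Rxz → ∃w (Ryw ∧ Rzw)).
A: fails — Rae and Rad but e and d have no common successor.
B: fails — Rw0w1 and Rw0w0 but w1 and w0 have no common successor.
C: condition met.
D: fails — R01 and R01 but 1 and 1 have no common successor.

C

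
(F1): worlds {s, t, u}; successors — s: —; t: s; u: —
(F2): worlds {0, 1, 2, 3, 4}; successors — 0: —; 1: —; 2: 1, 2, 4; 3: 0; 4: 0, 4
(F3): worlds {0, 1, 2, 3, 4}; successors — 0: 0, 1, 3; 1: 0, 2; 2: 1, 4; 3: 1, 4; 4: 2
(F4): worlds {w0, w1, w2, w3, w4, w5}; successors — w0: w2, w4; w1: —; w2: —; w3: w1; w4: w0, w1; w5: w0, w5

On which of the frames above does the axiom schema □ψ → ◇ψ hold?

This is the axiom for seriality; its first-order frame correspondent is ∀x ∃y Rxy.
(F1): fails — world s has no successor.
(F2): fails — world 0 has no successor.
(F3): satisfies the condition.
(F4): fails — world w1 has no successor.
Valid on: (F3).

(F3)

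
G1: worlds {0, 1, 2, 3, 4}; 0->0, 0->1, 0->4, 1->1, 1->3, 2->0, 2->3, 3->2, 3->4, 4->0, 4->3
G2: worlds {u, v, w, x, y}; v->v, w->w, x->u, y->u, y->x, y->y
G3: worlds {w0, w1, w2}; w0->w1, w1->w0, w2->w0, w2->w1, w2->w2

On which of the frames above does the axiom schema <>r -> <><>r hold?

Frame correspondent (Sahlqvist): forall x forall y (xRy -> exists w (y = w & x R^2 w)) — i.e. a generalized confluence (Geach) condition.
G1: fails — 2R3 but no w with 3=w and 2R²w.
G2: fails — xRu but no t with u=t and xR²t.
G3: fails — w0Rw1 but no w with w1=w and w0R²w.

none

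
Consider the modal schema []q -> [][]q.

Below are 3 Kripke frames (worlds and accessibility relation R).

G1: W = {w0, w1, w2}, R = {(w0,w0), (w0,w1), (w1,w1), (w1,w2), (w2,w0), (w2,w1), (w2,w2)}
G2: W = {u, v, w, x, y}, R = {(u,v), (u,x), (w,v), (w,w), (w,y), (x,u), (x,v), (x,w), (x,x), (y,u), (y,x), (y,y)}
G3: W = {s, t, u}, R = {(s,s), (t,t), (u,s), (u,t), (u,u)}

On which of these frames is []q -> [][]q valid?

The schema corresponds to transitivity: forall x forall y forall z (Rxy & Ryz -> Rxz).
G1: fails — Rw1w2 and Rw2w0 but not Rw1w0.
G2: fails — Rxw and Rwy but not Rxy.
G3: holds.

G3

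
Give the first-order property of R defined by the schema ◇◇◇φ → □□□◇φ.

This is a Sahlqvist (Geach-type) schema ◇^3□^0φ → □^3◇^1φ.
Minimal-valuation argument: fix x; take any y with xR^3y and any z with xR^3z. Set V(φ) to the set of worlds R-reachable from y in exactly 0 steps. Then □^0φ holds at y, so the antecedent holds at x; validity forces ◇^1φ at z, giving a w with zR^1w and yR^0w.
First-order correspondent: ∀x ∀y ∀z ((xR³y ∧ xR³z) → ∃w (y = w ∧ zRw)).

∀x ∀y ∀z ((xR³y ∧ xR³z) → ∃w (y = w ∧ zRw))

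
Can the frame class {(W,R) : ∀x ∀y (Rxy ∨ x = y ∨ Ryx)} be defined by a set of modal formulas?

No

Any modally definable frame class is closed under disjoint unions.
Take 4 disjoint single-world reflexive frames: each is trivially connected, but their disjoint union has 4 worlds with no edge between distinct components, so it is not connected.
So the class is not modally definable.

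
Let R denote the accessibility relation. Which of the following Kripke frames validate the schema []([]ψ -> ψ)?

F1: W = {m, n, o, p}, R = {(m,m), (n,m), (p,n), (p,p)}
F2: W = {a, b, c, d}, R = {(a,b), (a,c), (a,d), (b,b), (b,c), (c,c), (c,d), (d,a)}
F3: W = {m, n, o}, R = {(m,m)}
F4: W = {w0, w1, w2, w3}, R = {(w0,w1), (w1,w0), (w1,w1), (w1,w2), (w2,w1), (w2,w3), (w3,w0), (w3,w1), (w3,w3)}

Frame correspondent (Sahlqvist): forall x forall y (Rxy -> Ryy) — i.e. shift-reflexivity.
F1: fails — Rpn but not Rnn.
F2: fails — Rcd but not Rdd.
F3: condition met.
F4: fails — Rw1w2 but not Rw2w2.
Valid on: F3.

F3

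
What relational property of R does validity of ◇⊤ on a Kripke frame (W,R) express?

This schema is equivalent to the D axiom □A → ◇A.
Its frame correspondent is seriality — ∀x ∃y Rxy.

seriality: ∀x ∃y Rxy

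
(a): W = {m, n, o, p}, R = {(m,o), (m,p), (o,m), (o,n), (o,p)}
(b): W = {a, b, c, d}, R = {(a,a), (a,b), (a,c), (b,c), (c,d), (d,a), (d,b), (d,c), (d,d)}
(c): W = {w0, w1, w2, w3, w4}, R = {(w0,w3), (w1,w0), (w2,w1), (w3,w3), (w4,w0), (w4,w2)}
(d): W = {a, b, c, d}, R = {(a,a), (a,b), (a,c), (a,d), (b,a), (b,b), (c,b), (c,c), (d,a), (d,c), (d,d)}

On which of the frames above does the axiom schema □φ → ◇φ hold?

Frame correspondent (Sahlqvist): ∀x ∃y Rxy — i.e. seriality.
(a): fails — world n has no successor.
(b): ✓.
(c): ✓.
(d): ✓.
Valid on: (b), (c), (d).

(b), (c), (d)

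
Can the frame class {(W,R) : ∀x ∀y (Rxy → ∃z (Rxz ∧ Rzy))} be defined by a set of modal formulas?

The condition is density. A defining modal formula is □□q → □q.
Suppose □□q→□q is valid. Take Rxy and set V(q)={w : xR²w}. Then □□q at x, so □q at x, so q at y, i.e. ∃z(Rxz∧Rzy).

Yes — defined by □□q → □q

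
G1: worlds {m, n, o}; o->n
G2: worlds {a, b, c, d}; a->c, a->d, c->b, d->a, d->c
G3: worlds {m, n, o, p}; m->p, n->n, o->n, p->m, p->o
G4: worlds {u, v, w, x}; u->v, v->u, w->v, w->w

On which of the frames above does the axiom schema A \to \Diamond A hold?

none

The schema corresponds to reflexivity: \forall x Rxx.
G1: fails — world m does not see itself.
G2: fails — world a does not see itself.
G3: fails — world m does not see itself.
G4: fails — world u does not see itself.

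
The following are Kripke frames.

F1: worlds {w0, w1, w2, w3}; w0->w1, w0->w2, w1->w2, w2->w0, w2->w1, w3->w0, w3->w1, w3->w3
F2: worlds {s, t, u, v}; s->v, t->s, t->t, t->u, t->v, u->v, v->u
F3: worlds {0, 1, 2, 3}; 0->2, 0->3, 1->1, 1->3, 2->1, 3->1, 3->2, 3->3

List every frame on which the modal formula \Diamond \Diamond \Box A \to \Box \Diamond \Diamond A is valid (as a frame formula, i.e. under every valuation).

The schema corresponds to a generalized confluence (Geach) condition: \forall x \forall y \forall z ((x R^2 y \wedge xRz) \to \exists w (yRw \wedge z R^2 w)).
F1: fails — w0R²w1, w0Rw1 but no w with w1Rw and w1R²w.
F2: fails — tR²s, tRs but no w with sRw and sR²w.
F3: ✓.

F3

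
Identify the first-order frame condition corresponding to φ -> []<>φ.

symmetry

Suppose φ→□◇φ is valid. Take Rxy and set V(φ)={x}. Then φ at x, so □◇φ at x, so ◇φ at y, so some z with Ryz has φ; z=x, i.e. Ryx.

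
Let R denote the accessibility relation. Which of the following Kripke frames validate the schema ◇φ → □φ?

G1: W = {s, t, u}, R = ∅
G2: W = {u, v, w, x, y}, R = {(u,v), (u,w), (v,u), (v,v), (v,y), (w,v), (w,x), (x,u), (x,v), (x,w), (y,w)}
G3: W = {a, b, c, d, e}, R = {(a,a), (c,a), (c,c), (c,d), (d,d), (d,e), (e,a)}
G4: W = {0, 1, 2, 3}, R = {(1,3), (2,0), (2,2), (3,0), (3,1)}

G1

Frame correspondent (Sahlqvist): ∀x ∀y ∀z (Rxy ∧ Rxz → y = z) — i.e. partial functionality.
G1: holds.
G2: fails — u sees both v and w.
G3: fails — c sees both a and c.
G4: fails — 2 sees both 0 and 2.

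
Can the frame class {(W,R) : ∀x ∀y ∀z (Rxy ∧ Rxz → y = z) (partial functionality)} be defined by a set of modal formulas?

Definable; ◇p → □p defines it

This is a Sahlqvist condition; the CD axiom ◇p → □p defines it.
Suppose ◇p→□p is valid. Take Rxy, Rxz and set V(p)={y}. Then ◇p at x, so □p at x, so p at z, i.e. z=y.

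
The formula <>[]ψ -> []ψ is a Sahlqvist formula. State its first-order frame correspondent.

Equivalently (dual form): ◇ψ → □◇ψ.
Suppose ◇ψ→□◇ψ is valid. Take Rxy, Rxz and set V(ψ)={y}. Then ◇ψ at x, so □◇ψ at x, so ◇ψ at z, so some w with Rzw has ψ; w=y, i.e. Rzy. By symmetry of the argument, Ryz.

the Euclidean property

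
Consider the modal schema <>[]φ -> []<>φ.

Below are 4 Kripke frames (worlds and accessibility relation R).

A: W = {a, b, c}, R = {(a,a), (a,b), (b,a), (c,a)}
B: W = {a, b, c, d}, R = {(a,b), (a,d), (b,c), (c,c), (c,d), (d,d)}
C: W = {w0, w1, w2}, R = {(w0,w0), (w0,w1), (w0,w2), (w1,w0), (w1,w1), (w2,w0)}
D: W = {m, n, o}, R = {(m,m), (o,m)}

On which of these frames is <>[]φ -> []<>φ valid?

A, C, D

The schema corresponds to convergence: forall x forall y forall z (Rxy & Rxz -> exists w (Ryw & Rzw)).
A: condition met.
B: fails — Rab and Rad but b and d have no common successor.
C: condition met.
D: condition met.
Valid on: A, C, D.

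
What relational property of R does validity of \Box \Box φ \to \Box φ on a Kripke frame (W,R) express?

density: \forall x \forall y (Rxy \to \exists z (Rxz \wedge Rzy))

Suppose □□φ→□φ is valid. Take Rxy and set V(φ)={w : xR²w}. Then □□φ at x, so □φ at x, so φ at y, i.e. ∃z(Rxz∧Rzy).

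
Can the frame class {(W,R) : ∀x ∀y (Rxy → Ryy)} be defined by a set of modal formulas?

Definable; □(□p → p) defines it

Yes: it is shift-reflexivity, defined by the T□ schema □(□p → p).
Suppose □(□p→p) is valid. Take Rxy and set V(p)={w : Ryw}. Then at y, □p holds; since □(□p→p) at x, □p→p at y, so p at y, i.e. Ryy.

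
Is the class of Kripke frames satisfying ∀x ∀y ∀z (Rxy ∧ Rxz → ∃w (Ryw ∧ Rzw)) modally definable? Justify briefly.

Definable; ◇□r → □◇r defines it

This is a Sahlqvist condition; the .2 axiom ◇□r → □◇r defines it.
Suppose ◇□r→□◇r is valid. Take Rxy, Rxz and set V(r)={w : Ryw}. Then □r at y so ◇□r at x, so □◇r at x, so ◇r at z, giving w with Rzw and Ryw.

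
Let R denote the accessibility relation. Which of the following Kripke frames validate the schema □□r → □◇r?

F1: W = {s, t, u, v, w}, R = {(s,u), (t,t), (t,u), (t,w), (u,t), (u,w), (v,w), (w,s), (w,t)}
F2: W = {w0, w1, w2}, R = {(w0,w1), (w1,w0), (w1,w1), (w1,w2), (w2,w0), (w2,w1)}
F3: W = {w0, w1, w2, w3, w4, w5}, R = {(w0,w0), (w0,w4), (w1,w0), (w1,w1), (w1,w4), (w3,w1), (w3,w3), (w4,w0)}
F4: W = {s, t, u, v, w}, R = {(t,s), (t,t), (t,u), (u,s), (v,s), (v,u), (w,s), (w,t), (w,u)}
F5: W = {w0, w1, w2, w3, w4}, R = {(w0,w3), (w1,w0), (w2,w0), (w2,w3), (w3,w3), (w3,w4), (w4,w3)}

The schema corresponds to a generalized confluence (Geach) condition: ∀x ∀z (xRz → ∃w (xR²w ∧ zRw)).
F1: ✓.
F2: ✓.
F3: ✓.
F4: fails — tRs but no w* with tR²w* and sRw*.
F5: ✓.
Valid on: F1, F2, F3, F5.

F1, F2, F3, F5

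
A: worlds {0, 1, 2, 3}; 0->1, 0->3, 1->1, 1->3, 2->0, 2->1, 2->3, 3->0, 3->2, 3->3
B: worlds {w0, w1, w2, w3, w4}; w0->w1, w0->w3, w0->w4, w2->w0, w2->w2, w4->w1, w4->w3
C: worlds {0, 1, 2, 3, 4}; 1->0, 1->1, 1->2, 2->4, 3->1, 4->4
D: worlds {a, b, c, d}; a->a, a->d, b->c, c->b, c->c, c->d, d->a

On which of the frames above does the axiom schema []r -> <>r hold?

A, D

Frame correspondent (Sahlqvist): forall x exists y Rxy — i.e. seriality.
A: ✓.
B: fails — world w1 has no successor.
C: fails — world 0 has no successor.
D: ✓.
Valid on: A, D.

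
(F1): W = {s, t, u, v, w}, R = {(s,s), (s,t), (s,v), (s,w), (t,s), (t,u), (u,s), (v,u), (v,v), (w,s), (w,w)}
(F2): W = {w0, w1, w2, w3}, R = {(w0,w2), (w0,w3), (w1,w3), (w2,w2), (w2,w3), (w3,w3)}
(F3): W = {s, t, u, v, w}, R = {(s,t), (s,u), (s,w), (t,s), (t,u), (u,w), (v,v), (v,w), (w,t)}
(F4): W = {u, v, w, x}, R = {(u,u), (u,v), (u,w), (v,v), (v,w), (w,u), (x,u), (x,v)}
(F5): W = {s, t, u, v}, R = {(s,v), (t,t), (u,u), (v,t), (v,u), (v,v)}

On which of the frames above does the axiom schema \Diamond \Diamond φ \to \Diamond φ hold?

The schema corresponds to transitivity: \forall x \forall y \forall z (Rxy \wedge Ryz \to Rxz).
(F1): fails — Rus and Rsv but not Ruv.
(F2): ✓.
(F3): fails — Rwt and Rts but not Rws.
(F4): fails — Rwu and Ruv but not Rwv.
(F5): fails — Rsv and Rvt but not Rst.
Valid on: (F2).

(F2)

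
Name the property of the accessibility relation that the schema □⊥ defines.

This is the Ver axiom.
Its frame correspondent is emptiness of R — ∀x ∀y ¬Rxy.

emptiness of R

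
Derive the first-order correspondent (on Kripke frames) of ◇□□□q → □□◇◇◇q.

This is a Sahlqvist (Geach-type) schema ◇^1□^3q → □^2◇^3q.
Minimal-valuation argument: fix x; take any y with xR^1y and any z with xR^2z. Set V(q) to the set of worlds R-reachable from y in exactly 3 steps. Then □^3q holds at y, so the antecedent holds at x; validity forces ◇^3q at z, giving a w with zR^3w and yR^3w.
First-order correspondent: ∀x ∀y ∀z ((xRy ∧ xR²z) → ∃w (yR³w ∧ zR³w)).

∀x ∀y ∀z ((xRy ∧ xR²z) → ∃w (yR³w ∧ zR³w))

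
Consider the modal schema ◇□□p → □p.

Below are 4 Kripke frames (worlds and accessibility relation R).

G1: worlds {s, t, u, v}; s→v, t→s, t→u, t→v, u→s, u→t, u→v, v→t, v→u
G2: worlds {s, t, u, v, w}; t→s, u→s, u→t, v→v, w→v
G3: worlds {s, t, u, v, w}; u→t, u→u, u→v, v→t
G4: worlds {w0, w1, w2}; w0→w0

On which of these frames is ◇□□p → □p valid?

G4

This is the axiom for a generalized confluence (Geach) condition; its first-order frame correspondent is ∀x ∀y ∀z ((xRy ∧ xRz) → ∃w (yR²w ∧ z = w)).
G1: fails — tRs, tRs but no w with sR²w and s=w.
G2: fails — tRs, tRs but no w* with sR²w* and s=w*.
G3: fails — uRt, uRt but no w* with tR²w* and t=w*.
G4: holds.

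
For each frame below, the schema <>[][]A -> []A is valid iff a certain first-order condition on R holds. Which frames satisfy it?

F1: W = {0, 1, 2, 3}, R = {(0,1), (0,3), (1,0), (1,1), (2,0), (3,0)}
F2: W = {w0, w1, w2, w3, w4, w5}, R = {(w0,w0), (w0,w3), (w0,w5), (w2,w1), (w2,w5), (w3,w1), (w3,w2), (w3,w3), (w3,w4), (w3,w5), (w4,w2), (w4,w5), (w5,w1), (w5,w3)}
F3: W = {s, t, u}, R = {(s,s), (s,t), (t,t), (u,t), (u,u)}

Frame correspondent (Sahlqvist): forall x forall y forall z ((xRy & xRz) -> exists w (y R^2 w & z = w)) — i.e. a generalized confluence (Geach) condition.
F1: condition met.
F2: fails — w0Rw3, w0Rw0 but no w with w3R²w and w0=w.
F3: fails — sRt, sRs but no w with tR²w and s=w.

F1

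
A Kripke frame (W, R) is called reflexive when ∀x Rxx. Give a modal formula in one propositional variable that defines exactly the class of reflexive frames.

The condition is reflexivity. The T schema □p → p defines it.
Suppose □p→p is valid. At any x set V(p)={w : Rxw}. Then □p holds at x, so p holds at x, i.e. Rxx.

□p → p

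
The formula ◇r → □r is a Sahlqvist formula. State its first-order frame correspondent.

partial functionality

This is the CD axiom.
Its frame correspondent is partial functionality — ∀x ∀y ∀z (Rxy ∧ Rxz → y = z).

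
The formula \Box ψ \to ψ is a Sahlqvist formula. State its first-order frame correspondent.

reflexivity: \forall x Rxx

This schema is the T axiom.
Its frame correspondent is reflexivity — \forall x Rxx.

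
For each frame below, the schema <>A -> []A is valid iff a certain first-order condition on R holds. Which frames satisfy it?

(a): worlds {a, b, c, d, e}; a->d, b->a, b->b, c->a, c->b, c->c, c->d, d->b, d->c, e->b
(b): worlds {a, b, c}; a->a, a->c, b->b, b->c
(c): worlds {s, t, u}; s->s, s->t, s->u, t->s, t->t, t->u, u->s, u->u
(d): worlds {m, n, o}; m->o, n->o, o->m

(d)

This is the axiom for partial functionality; its first-order frame correspondent is forall x forall y forall z (Rxy & Rxz -> y = z).
(a): fails — b sees both a and b.
(b): fails — a sees both a and c.
(c): fails — s sees both s and t.
(d): holds.
Valid on: (d).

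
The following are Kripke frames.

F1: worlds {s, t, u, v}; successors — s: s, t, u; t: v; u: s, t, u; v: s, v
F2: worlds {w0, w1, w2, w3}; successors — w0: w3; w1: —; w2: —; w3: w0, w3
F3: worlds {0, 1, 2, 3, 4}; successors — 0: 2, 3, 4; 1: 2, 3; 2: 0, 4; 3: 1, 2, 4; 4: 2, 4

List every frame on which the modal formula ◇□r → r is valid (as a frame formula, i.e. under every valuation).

F2

The schema corresponds to symmetry: ∀x ∀y (Rxy → Ryx).
F1: fails — Rtv but not Rvt.
F2: satisfies the condition.
F3: fails — R34 but not R43.
Valid on: F2.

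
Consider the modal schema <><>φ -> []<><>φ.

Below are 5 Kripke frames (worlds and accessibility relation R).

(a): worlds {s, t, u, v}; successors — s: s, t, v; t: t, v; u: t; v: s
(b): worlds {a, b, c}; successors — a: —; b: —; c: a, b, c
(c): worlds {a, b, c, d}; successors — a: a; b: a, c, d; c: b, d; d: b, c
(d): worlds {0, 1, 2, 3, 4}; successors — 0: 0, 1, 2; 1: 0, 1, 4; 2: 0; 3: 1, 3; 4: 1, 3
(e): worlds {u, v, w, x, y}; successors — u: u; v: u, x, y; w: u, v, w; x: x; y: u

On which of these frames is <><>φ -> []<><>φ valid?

The schema corresponds to a generalized confluence (Geach) condition: forall x forall y forall z ((x R^2 y & xRz) -> exists w (y = w & z R^2 w)).
(a): holds.
(b): fails — cR²a, cRa but no w with a=w and aR²w.
(c): fails — bR²b, bRa but no w with b=w and aR²w.
(d): fails — 0R²4, 0R2 but no w with 4=w and 2R²w.
(e): fails — vR²u, vRx but no t with u=t and xR²t.

(a)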